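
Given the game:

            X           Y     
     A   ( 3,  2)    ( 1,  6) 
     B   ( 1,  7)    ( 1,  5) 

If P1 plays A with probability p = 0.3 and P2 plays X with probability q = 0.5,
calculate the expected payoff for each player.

E[P1] = 1.3, E[P2] = 5.4

Work:
E[P1] = p·q·π₁(A,X) + p·(1-q)·π₁(A,Y) + (1-p)·q·π₁(B,X) + (1-p)·(1-q)·π₁(B,Y)
= 0.3·0.5·3 + 0.3·0.5·1 + 0.7·0.5·1 + 0.7·0.5·1
= 1.3

E[P2] = 5.4 (similar calculation)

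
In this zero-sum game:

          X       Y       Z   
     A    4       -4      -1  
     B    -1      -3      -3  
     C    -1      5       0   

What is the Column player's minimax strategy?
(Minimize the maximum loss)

Column should play Z, value = 0

Work:
Column player minimizes Row's maximum payoff:
Column X: max payoff to Row = 4
Column Y: max payoff to Row = 5
Column Z: max payoff to Row = 0
Minimum is 0, achieved by column Z.
Minimax strategy: Z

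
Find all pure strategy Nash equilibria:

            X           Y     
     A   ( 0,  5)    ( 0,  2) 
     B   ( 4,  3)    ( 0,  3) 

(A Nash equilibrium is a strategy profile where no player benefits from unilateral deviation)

Nash equilibrium: (B, X), (B, Y)

Work:
Best responses:
  P1 vs X: payoffs [0, 4] → best response B (payoff 4)
  P1 vs Y: payoffs [0, 0] → best response A/B (payoff 0)
  P2 vs A: payoffs [5, 2] → best response X (payoff 5)
  P2 vs B: payoffs [3, 3] → best response X/Y (payoff 3)
Mutual best responses: (B,X), (B,Y) → Nash equilibria.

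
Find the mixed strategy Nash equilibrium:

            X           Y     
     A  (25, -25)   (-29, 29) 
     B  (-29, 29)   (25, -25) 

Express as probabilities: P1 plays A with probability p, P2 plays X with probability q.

p = 0.5, q = 0.5

Work:
Find probabilities that make opponent indifferent:
P2 chooses q to make P1 indifferent between A and B
P1 chooses p to make P2 indifferent between X and Y
Mixed NE: P1 plays (A: 0.5, B: 0.5), P2 plays (X: 0.5, Y: 0.5)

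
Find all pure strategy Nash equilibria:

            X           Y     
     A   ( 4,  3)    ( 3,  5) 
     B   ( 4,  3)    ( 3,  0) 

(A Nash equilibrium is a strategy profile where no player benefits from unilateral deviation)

Nash equilibrium: (A, Y), (B, X)

Work:
Best responses:
  P1 vs X: payoffs [4, 4] → best response A/B (payoff 4)
  P1 vs Y: payoffs [3, 3] → best response A/B (payoff 3)
  P2 vs A: payoffs [3, 5] → best response Y (payoff 5)
  P2 vs B: payoffs [3, 0] → best response X (payoff 3)
Mutual best responses: (A,Y), (B,X) → Nash equilibria.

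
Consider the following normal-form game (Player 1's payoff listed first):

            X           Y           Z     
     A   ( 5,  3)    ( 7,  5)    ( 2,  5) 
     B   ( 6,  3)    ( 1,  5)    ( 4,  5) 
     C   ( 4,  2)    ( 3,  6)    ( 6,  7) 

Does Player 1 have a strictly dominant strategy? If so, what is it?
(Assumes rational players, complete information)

No strictly dominant strategy exists for Player 1

Work:
A strategy strictly dominates another if it gives a strictly higher payoff against every opponent action. Compare each pair of P1's strategies column-by-column:
  A vs B: [5 vs 6, 7 vs 1, 2 vs 4] → A does not strictly dominate B (column X: 5 ≤ 6)
  A vs C: [5 vs 4, 7 vs 3, 2 vs 6] → A does not strictly dominate C (column Z: 2 ≤ 6)
  B vs A: [6 vs 5, 1 vs 7, 4 vs 2] → B does not strictly dominate A (column Y: 1 ≤ 7)
  B vs C: [6 vs 4, 1 vs 3, 4 vs 6] → B does not strictly dominate C (column Y: 1 ≤ 3)
  C vs A: [4 vs 5, 3 vs 7, 6 vs 2] → C does not strictly dominate A (column X: 4 ≤ 5)
  C vs B: [4 vs 6, 3 vs 1, 6 vs 4] → C does not strictly dominate B (column X: 4 ≤ 6)
No single strategy strictly dominates all others → no strictly dominant strategy.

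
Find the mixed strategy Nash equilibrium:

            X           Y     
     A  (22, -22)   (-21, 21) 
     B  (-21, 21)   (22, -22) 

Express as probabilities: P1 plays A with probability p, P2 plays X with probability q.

p = 0.5, q = 0.5

Work:
Find probabilities that make opponent indifferent:
P2 chooses q to make P1 indifferent between A and B
P1 chooses p to make P2 indifferent between X and Y
Mixed NE: P1 plays (A: 0.5, B: 0.5), P2 plays (X: 0.5, Y: 0.5)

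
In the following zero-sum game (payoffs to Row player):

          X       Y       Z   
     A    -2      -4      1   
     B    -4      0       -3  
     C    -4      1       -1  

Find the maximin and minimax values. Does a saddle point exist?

Maximin = -4, Minimax = -2, Saddle: False

Work:
Row minimums: [-4, -4, -4] → maximin = -4
Column maximums: [-2, 1, 1] → minimax = -2
No saddle point (maximin ≠ minimax). Mixed strategy needed.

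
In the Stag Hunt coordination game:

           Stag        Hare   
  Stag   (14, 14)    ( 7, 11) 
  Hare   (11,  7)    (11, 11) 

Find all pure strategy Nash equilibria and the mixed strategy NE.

Pure NE: (Stag, Stag) and (Hare, Hare); Mixed NE: p = 0.5714, q = 0.5714

Work:
Check pure NE:
(Stag, Stag): (14, 14) - no unilateral deviation beneficial
(Hare, Hare): (11, 11) - no unilateral deviation beneficial
Mixed NE: P1 plays Stag with p = 0.5714, P2 plays Stag with q = 0.5714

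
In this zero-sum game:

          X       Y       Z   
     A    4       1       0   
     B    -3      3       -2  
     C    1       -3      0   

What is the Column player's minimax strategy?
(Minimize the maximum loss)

Column should play Z, value = 0

Work:
Column player minimizes Row's maximum payoff:
Column X: max payoff to Row = 4
Column Y: max payoff to Row = 3
Column Z: max payoff to Row = 0
Minimum is 0, achieved by column Z.
Minimax strategy: Z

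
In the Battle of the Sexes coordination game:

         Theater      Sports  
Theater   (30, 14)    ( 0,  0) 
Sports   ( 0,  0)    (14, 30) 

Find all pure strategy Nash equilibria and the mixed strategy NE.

Pure NE: (Theater, Theater) and (Sports, Sports); Mixed NE: p = 0.6818, q = 0.3182

Work:
Check pure NE:
(Theater, Theater): (30, 14) - no unilateral deviation beneficial
(Sports, Sports): (14, 30) - no unilateral deviation beneficial
Mixed NE: P1 plays Theater with p = 0.6818, P2 plays Theater with q = 0.3182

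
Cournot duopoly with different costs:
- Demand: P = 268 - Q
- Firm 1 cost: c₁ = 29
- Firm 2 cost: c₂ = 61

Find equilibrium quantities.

q₁* = 90.33, q₂* = 58.33

Work:
Reaction: q₁ = (268 - 29 - q₂)/2
Reaction: q₂ = (268 - 61 - q₁)/2
Solve simultaneously:
q₁* = (268 - 2×29 + 61)/3 = 90.33
q₂* = (268 - 2×61 + 29)/3 = 58.33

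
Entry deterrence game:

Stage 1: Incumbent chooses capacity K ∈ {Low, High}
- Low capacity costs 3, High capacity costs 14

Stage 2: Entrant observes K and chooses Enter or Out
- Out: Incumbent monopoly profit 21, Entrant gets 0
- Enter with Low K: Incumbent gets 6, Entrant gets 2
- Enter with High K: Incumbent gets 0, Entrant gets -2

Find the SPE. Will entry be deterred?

SPE: (High, Enter|Low, Out|High); Entry deterred. Incumbent net profit = 7

Work:
After Low K: Entrant enters (2 > 0)
After High K: Entrant stays out (-2 < 0)
Incumbent: Low → 6−3=3, High → 21−14=7
Incumbent chooses High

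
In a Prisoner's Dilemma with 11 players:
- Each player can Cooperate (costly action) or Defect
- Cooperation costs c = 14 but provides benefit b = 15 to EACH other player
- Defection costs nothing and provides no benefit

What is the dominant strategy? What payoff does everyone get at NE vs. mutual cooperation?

Dominant: Defect; NE payoff = 0; Coop payoff = 136

Work:
Defect dominates (saves cost c = 14, benefit to others is external)
NE: All defect → everyone gets 0
If all cooperate: each receives (10)×15 - 14 = 136
Social dilemma: 136 > 0 but NE gives 0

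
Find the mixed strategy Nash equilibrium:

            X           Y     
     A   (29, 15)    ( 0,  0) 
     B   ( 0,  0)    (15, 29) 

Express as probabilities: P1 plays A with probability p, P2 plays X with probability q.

p = 0.6591, q = 0.3409

Work:
Find probabilities that make opponent indifferent:
P2 chooses q to make P1 indifferent between A and B
P1 chooses p to make P2 indifferent between X and Y
Mixed NE: P1 plays (A: 0.6591, B: 0.3409), P2 plays (X: 0.3409, Y: 0.6591)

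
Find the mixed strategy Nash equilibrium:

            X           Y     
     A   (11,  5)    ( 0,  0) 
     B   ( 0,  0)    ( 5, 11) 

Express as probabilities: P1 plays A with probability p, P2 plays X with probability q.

p = 0.6875, q = 0.3125

Work:
Find probabilities that make opponent indifferent:
P2 chooses q to make P1 indifferent between A and B
P1 chooses p to make P2 indifferent between X and Y
Mixed NE: P1 plays (A: 0.6875, B: 0.3125), P2 plays (X: 0.3125, Y: 0.6875)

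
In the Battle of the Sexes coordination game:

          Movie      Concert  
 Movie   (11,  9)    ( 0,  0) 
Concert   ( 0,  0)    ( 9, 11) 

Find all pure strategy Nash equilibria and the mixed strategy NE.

Pure NE: (Movie, Movie) and (Concert, Concert); Mixed NE: p = 0.55, q = 0.45

Work:
Check pure NE:
(Movie, Movie): (11, 9) - no unilateral deviation beneficial
(Concert, Concert): (9, 11) - no unilateral deviation beneficial
Mixed NE: P1 plays Movie with p = 0.55, P2 plays Movie with q = 0.45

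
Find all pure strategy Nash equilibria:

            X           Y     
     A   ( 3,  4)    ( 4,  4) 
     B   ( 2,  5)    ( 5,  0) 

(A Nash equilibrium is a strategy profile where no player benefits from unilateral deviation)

Nash equilibrium: (A, X)

Work:
Best responses:
  P1 vs X: payoffs [3, 2] → best response A (payoff 3)
  P1 vs Y: payoffs [4, 5] → best response B (payoff 5)
  P2 vs A: payoffs [4, 4] → best response X/Y (payoff 4)
  P2 vs B: payoffs [5, 0] → best response X (payoff 5)
Mutual best responses: (A,X) → Nash equilibria.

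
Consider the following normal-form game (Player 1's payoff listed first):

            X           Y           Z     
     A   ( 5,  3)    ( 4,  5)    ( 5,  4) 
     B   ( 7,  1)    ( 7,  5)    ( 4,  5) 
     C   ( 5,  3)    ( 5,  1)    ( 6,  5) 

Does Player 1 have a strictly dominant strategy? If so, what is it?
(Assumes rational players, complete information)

No strictly dominant strategy exists for Player 1

Work:
A strategy strictly dominates another if it gives a strictly higher payoff against every opponent action. Compare each pair of P1's strategies column-by-column:
  A vs B: [5 vs 7, 4 vs 7, 5 vs 4] → A does not strictly dominate B (column X: 5 ≤ 7)
  A vs C: [5 vs 5, 4 vs 5, 5 vs 6] → A does not strictly dominate C (column X: 5 ≤ 5)
  B vs A: [7 vs 5, 7 vs 4, 4 vs 5] → B does not strictly dominate A (column Z: 4 ≤ 5)
  B vs C: [7 vs 5, 7 vs 5, 4 vs 6] → B does not strictly dominate C (column Z: 4 ≤ 6)
  C vs A: [5 vs 5, 5 vs 4, 6 vs 5] → C does not strictly dominate A (column X: 5 ≤ 5)
  C vs B: [5 vs 7, 5 vs 7, 6 vs 4] → C does not strictly dominate B (column X: 5 ≤ 7)
No single strategy strictly dominates all others → no strictly dominant strategy.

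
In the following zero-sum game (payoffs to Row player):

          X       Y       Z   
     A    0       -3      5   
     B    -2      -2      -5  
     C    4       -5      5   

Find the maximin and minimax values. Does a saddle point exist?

Maximin = -3, Minimax = -2, Saddle: False

Work:
Row minimums: [-3, -5, -5] → maximin = -3
Column maximums: [4, -2, 5] → minimax = -2
No saddle point (maximin ≠ minimax). Mixed strategy needed.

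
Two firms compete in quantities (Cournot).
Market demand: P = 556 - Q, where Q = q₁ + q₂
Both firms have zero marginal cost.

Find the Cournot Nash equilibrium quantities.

q₁* = q₂* = 185.33; P* = 185.33

Work:
Profit: π_i = P·q_i = (a - q_i - q_j)·q_i
FOC: ∂π_i/∂q_i = a - 2q_i - q_j = 0
Reaction function: q_i = (556 - q_j)/2
Symmetry: q* = 556/3 = 185.33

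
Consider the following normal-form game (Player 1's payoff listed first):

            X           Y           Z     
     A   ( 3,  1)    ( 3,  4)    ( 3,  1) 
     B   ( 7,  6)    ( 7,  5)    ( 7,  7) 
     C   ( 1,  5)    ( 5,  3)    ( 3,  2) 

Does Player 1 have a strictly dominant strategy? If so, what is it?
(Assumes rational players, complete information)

Yes, Player 1's strictly dominant strategy is B

Work:
A strategy strictly dominates another if it gives a strictly higher payoff against every opponent action. Compare each pair of P1's strategies column-by-column:
  A vs B: [3 vs 7, 3 vs 7, 3 vs 7] → A does not strictly dominate B (column X: 3 ≤ 7)
  A vs C: [3 vs 1, 3 vs 5, 3 vs 3] → A does not strictly dominate C (column Y: 3 ≤ 5)
  B vs A: [7 vs 3, 7 vs 3, 7 vs 3] → B strictly dominates A
  B vs C: [7 vs 1, 7 vs 5, 7 vs 3] → B strictly dominates C
  C vs A: [1 vs 3, 5 vs 3, 3 vs 3] → C does not strictly dominate A (column X: 1 ≤ 3)
  C vs B: [1 vs 7, 5 vs 7, 3 vs 7] → C does not strictly dominate B (column X: 1 ≤ 7)
B strictly dominates every other strategy → strictly dominant.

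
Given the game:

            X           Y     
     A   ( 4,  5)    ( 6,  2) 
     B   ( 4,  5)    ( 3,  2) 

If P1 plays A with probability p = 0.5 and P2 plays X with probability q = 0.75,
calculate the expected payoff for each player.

E[P1] = 4.125, E[P2] = 4.25

Work:
E[P1] = p·q·π₁(A,X) + p·(1-q)·π₁(A,Y) + (1-p)·q·π₁(B,X) + (1-p)·(1-q)·π₁(B,Y)
= 0.5·0.75·4 + 0.5·0.25·6 + 0.5·0.75·4 + 0.5·0.25·3
= 4.125

E[P2] = 4.25 (similar calculation)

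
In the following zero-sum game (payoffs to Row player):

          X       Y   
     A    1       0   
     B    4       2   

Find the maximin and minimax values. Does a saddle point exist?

Maximin = 2, Minimax = 2, Saddle: True

Work:
Row minimums: [0, 2] → maximin = 2
Column maximums: [4, 2] → minimax = 2
Saddle point exists! Game value = 2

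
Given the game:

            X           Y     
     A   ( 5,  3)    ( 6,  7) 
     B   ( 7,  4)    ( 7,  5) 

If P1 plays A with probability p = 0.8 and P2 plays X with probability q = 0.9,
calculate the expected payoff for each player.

E[P1] = 5.48, E[P2] = 3.54

Work:
E[P1] = p·q·π₁(A,X) + p·(1-q)·π₁(A,Y) + (1-p)·q·π₁(B,X) + (1-p)·(1-q)·π₁(B,Y)
= 0.8·0.9·5 + 0.8·0.1·6 + 0.2·0.9·7 + 0.2·0.1·7
= 5.48

E[P2] = 3.54 (similar calculation)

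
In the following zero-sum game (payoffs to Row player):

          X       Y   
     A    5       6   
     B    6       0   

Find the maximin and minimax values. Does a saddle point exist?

Maximin = 5, Minimax = 6, Saddle: False

Work:
Row minimums: [5, 0] → maximin = 5
Column maximums: [6, 6] → minimax = 6
No saddle point (maximin ≠ minimax). Mixed strategy needed.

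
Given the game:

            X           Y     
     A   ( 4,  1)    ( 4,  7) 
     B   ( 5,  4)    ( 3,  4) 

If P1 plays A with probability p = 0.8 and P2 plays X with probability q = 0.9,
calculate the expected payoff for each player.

E[P1] = 4.16, E[P2] = 2.08

Work:
E[P1] = p·q·π₁(A,X) + p·(1-q)·π₁(A,Y) + (1-p)·q·π₁(B,X) + (1-p)·(1-q)·π₁(B,Y)
= 0.8·0.9·4 + 0.8·0.1·4 + 0.2·0.9·5 + 0.2·0.1·3
= 4.16

E[P2] = 2.08 (similar calculation)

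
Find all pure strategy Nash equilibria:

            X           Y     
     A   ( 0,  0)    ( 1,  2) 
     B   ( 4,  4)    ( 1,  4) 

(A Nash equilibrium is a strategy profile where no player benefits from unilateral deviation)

Nash equilibrium: (A, Y), (B, X), (B, Y)

Work:
Best responses:
  P1 vs X: payoffs [0, 4] → best response B (payoff 4)
  P1 vs Y: payoffs [1, 1] → best response A/B (payoff 1)
  P2 vs A: payoffs [0, 2] → best response Y (payoff 2)
  P2 vs B: payoffs [4, 4] → best response X/Y (payoff 4)
Mutual best responses: (A,Y), (B,X), (B,Y) → Nash equilibria.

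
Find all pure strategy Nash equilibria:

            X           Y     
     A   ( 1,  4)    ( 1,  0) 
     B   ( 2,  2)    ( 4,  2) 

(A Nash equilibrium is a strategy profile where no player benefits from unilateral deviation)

Nash equilibrium: (B, X), (B, Y)

Work:
Best responses:
  P1 vs X: payoffs [1, 2] → best response B (payoff 2)
  P1 vs Y: payoffs [1, 4] → best response B (payoff 4)
  P2 vs A: payoffs [4, 0] → best response X (payoff 4)
  P2 vs B: payoffs [2, 2] → best response X/Y (payoff 2)
Mutual best responses: (B,X), (B,Y) → Nash equilibria.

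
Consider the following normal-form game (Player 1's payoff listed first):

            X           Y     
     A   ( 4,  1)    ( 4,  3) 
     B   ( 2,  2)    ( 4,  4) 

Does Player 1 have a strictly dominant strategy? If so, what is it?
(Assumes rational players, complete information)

No strictly dominant strategy exists for Player 1

Work:
A strategy strictly dominates another if it gives a strictly higher payoff against every opponent action. Compare each pair of P1's strategies column-by-column:
  A vs B: [4 vs 2, 4 vs 4] → A does not strictly dominate B (column Y: 4 ≤ 4)
  B vs A: [2 vs 4, 4 vs 4] → B does not strictly dominate A (column X: 2 ≤ 4)
No single strategy strictly dominates all others → no strictly dominant strategy.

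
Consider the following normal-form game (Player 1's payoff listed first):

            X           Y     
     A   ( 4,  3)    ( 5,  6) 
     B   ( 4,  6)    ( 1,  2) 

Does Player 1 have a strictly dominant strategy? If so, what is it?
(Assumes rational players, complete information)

No strictly dominant strategy exists for Player 1

Work:
A strategy strictly dominates another if it gives a strictly higher payoff against every opponent action. Compare each pair of P1's strategies column-by-column:
  A vs B: [4 vs 4, 5 vs 1] → A does not strictly dominate B (column X: 4 ≤ 4)
  B vs A: [4 vs 4, 1 vs 5] → B does not strictly dominate A (column X: 4 ≤ 4)
No single strategy strictly dominates all others → no strictly dominant strategy.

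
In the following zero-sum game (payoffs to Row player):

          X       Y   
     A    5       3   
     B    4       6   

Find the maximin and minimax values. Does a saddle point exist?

Maximin = 4, Minimax = 5, Saddle: False

Work:
Row minimums: [3, 4] → maximin = 4
Column maximums: [5, 6] → minimax = 5
No saddle point (maximin ≠ minimax). Mixed strategy needed.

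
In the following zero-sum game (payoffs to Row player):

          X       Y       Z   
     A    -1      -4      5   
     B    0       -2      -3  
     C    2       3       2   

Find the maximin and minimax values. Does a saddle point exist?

Maximin = 2, Minimax = 2, Saddle: True

Work:
Row minimums: [-4, -3, 2] → maximin = 2
Column maximums: [2, 3, 5] → minimax = 2
Saddle point exists! Game value = 2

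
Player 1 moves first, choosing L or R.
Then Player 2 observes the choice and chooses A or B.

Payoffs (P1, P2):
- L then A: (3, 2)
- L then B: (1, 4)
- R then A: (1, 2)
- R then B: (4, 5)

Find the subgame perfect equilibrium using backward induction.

P1 plays R, P2 plays B after L and B after R; Payoff (4, 5)

Work:
Backward induction:
After L: P2 chooses B → P1 gets 1
After R: P2 chooses B → P1 gets 4
P1 chooses R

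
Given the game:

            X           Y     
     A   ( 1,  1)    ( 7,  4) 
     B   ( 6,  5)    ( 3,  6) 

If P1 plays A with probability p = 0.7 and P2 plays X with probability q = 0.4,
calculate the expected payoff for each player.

E[P1] = 4.48, E[P2] = 3.64

Work:
E[P1] = p·q·π₁(A,X) + p·(1-q)·π₁(A,Y) + (1-p)·q·π₁(B,X) + (1-p)·(1-q)·π₁(B,Y)
= 0.7·0.4·1 + 0.7·0.6·7 + 0.3·0.4·6 + 0.3·0.6·3
= 4.48

E[P2] = 3.64 (similar calculation)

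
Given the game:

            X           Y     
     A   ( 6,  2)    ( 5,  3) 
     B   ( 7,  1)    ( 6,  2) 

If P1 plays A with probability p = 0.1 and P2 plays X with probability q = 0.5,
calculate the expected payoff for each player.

E[P1] = 6.4, E[P2] = 1.6

Work:
E[P1] = p·q·π₁(A,X) + p·(1-q)·π₁(A,Y) + (1-p)·q·π₁(B,X) + (1-p)·(1-q)·π₁(B,Y)
= 0.1·0.5·6 + 0.1·0.5·5 + 0.9·0.5·7 + 0.9·0.5·6
= 6.4

E[P2] = 1.6 (similar calculation)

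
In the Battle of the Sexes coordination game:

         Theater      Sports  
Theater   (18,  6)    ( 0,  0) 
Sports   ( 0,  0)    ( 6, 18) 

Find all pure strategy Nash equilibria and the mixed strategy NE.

Pure NE: (Theater, Theater) and (Sports, Sports); Mixed NE: p = 0.75, q = 0.25

Work:
Check pure NE:
(Theater, Theater): (18, 6) - no unilateral deviation beneficial
(Sports, Sports): (6, 18) - no unilateral deviation beneficial
Mixed NE: P1 plays Theater with p = 0.75, P2 plays Theater with q = 0.25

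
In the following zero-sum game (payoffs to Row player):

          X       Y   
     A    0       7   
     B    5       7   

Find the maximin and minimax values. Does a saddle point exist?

Maximin = 5, Minimax = 5, Saddle: True

Work:
Row minimums: [0, 5] → maximin = 5
Column maximums: [5, 7] → minimax = 5
Saddle point exists! Game value = 5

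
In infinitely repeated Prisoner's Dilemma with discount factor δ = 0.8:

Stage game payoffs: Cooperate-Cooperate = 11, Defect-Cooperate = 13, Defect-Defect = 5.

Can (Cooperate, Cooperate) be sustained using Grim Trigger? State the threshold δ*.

δ* = 0.25; since δ = 0.8 ≥ 0.25, cooperation can be sustained

Work:
For Grim Trigger:
Cooperate forever: 11/(1-δ)
Defect then punished: 13 + 5·δ/(1-δ)
Need: 11/(1-δ) ≥ 13 + 5·δ/(1-δ)
Solving: δ ≥ (T-R)/(T-P) = (13-11)/(13-5) = 0.25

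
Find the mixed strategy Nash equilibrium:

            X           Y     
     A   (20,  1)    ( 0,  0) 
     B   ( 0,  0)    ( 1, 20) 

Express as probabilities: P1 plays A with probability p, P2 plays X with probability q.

p = 0.9524, q = 0.0476

Work:
Find probabilities that make opponent indifferent:
P2 chooses q to make P1 indifferent between A and B
P1 chooses p to make P2 indifferent between X and Y
Mixed NE: P1 plays (A: 0.9524, B: 0.0476), P2 plays (X: 0.0476, Y: 0.9524)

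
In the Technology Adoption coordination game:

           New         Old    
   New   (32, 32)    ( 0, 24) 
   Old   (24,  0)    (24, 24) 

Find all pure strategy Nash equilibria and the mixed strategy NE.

Pure NE: (New, New) and (Old, Old); Mixed NE: p = 0.75, q = 0.75

Work:
Check pure NE:
(New, New): (32, 32) - no unilateral deviation beneficial
(Old, Old): (24, 24) - no unilateral deviation beneficial
Mixed NE: P1 plays New with p = 0.75, P2 plays New with q = 0.75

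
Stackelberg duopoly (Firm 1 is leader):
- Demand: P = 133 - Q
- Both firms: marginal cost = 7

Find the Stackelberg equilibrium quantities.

q₁* (leader) = 63.0, q₂* (follower) = 31.5

Work:
Follower's reaction: q₂ = (a - c - q₁)/2
Leader substitutes: π₁ = q₁·(a - q₁ - (a-c-q₁)/2 - c)
FOC: q₁* = (133 - 7)/2 = 63.00
Then: q₂* = (133 - 7 - 63.0)/2 = 31.50
Leader has first-mover advantage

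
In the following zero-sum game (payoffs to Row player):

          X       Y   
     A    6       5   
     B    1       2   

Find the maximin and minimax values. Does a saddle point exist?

Maximin = 5, Minimax = 5, Saddle: True

Work:
Row minimums: [5, 1] → maximin = 5
Column maximums: [6, 5] → minimax = 5
Saddle point exists! Game value = 5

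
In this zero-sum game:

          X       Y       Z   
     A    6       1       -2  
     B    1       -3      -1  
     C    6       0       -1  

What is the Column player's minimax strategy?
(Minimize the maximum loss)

Column should play Z, value = -1

Work:
Column player minimizes Row's maximum payoff:
Column X: max payoff to Row = 6
Column Y: max payoff to Row = 1
Column Z: max payoff to Row = -1
Minimum is -1, achieved by column Z.
Minimax strategy: Z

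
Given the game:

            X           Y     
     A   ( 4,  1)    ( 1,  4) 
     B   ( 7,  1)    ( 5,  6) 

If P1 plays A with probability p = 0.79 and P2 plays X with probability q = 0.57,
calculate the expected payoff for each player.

E[P1] = 3.4303, E[P2] = 2.4706

Work:
E[P1] = p·q·π₁(A,X) + p·(1-q)·π₁(A,Y) + (1-p)·q·π₁(B,X) + (1-p)·(1-q)·π₁(B,Y)
= 0.79·0.57·4 + 0.79·0.43·1 + 0.21·0.57·7 + 0.21·0.43·5
= 3.4303

E[P2] = 2.4706 (similar calculation)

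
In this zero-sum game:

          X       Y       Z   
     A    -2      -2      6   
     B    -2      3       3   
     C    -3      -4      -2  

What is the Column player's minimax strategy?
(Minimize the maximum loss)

Column should play X, value = -2

Work:
Column player minimizes Row's maximum payoff:
Column X: max payoff to Row = -2
Column Y: max payoff to Row = 3
Column Z: max payoff to Row = 6
Minimum is -2, achieved by column X.
Minimax strategy: X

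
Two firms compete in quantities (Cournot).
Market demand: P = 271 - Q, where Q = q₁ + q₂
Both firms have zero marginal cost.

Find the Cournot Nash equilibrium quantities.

q₁* = q₂* = 90.33; P* = 90.33

Work:
Profit: π_i = P·q_i = (a - q_i - q_j)·q_i
FOC: ∂π_i/∂q_i = a - 2q_i - q_j = 0
Reaction function: q_i = (271 - q_j)/2
Symmetry: q* = 271/3 = 90.33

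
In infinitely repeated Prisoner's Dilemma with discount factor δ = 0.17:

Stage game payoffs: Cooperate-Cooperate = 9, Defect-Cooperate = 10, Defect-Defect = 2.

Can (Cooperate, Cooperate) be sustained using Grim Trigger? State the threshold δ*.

δ* = 0.125; since δ = 0.17 ≥ 0.125, cooperation can be sustained

Work:
For Grim Trigger:
Cooperate forever: 9/(1-δ)
Defect then punished: 10 + 2·δ/(1-δ)
Need: 9/(1-δ) ≥ 10 + 2·δ/(1-δ)
Solving: δ ≥ (T-R)/(T-P) = (10-9)/(10-2) = 0.125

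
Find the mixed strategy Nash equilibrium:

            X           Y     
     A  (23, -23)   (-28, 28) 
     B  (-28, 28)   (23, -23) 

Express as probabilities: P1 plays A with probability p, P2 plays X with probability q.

p = 0.5, q = 0.5

Work:
Find probabilities that make opponent indifferent:
P2 chooses q to make P1 indifferent between A and B
P1 chooses p to make P2 indifferent between X and Y
Mixed NE: P1 plays (A: 0.5, B: 0.5), P2 plays (X: 0.5, Y: 0.5)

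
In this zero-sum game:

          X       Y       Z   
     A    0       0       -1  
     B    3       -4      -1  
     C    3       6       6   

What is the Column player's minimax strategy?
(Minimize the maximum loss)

Column should play X, value = 3

Work:
Column player minimizes Row's maximum payoff:
Column X: max payoff to Row = 3
Column Y: max payoff to Row = 6
Column Z: max payoff to Row = 6
Minimum is 3, achieved by column X.
Minimax strategy: X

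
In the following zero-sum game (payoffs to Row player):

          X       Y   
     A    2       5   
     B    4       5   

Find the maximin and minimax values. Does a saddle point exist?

Maximin = 4, Minimax = 4, Saddle: True

Work:
Row minimums: [2, 4] → maximin = 4
Column maximums: [4, 5] → minimax = 4
Saddle point exists! Game value = 4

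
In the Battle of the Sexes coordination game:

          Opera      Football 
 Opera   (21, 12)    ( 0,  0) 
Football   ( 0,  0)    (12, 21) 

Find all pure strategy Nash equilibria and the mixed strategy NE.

Pure NE: (Opera, Opera) and (Football, Football); Mixed NE: p = 0.6364, q = 0.3636

Work:
Check pure NE:
(Opera, Opera): (21, 12) - no unilateral deviation beneficial
(Football, Football): (12, 21) - no unilateral deviation beneficial
Mixed NE: P1 plays Opera with p = 0.6364, P2 plays Opera with q = 0.3636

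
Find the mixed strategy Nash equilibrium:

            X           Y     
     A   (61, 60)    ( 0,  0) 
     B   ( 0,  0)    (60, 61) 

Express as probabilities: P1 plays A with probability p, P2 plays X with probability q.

p = 0.5041, q = 0.4959

Work:
Find probabilities that make opponent indifferent:
P2 chooses q to make P1 indifferent between A and B
P1 chooses p to make P2 indifferent between X and Y
Mixed NE: P1 plays (A: 0.5041, B: 0.4959), P2 plays (X: 0.4959, Y: 0.5041)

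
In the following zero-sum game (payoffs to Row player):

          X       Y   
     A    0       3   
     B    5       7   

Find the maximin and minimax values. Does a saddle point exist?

Maximin = 5, Minimax = 5, Saddle: True

Work:
Row minimums: [0, 5] → maximin = 5
Column maximums: [5, 7] → minimax = 5
Saddle point exists! Game value = 5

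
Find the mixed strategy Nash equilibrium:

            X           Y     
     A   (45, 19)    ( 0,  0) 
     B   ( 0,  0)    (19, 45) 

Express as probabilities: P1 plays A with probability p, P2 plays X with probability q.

p = 0.7031, q = 0.2969

Work:
Find probabilities that make opponent indifferent:
P2 chooses q to make P1 indifferent between A and B
P1 chooses p to make P2 indifferent between X and Y
Mixed NE: P1 plays (A: 0.7031, B: 0.2969), P2 plays (X: 0.2969, Y: 0.7031)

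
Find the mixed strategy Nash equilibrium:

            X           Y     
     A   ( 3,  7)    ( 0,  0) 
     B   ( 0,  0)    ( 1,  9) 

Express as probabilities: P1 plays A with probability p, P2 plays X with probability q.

p = 0.5625, q = 0.25

Work:
Find probabilities that make opponent indifferent:
P2 chooses q to make P1 indifferent between A and B
P1 chooses p to make P2 indifferent between X and Y
Mixed NE: P1 plays (A: 0.5625, B: 0.4375), P2 plays (X: 0.25, Y: 0.75)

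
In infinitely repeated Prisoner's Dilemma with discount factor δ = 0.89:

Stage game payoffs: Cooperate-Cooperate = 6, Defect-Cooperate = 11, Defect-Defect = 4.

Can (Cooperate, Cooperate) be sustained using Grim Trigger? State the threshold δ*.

δ* = 0.7143; since δ = 0.89 ≥ 0.7143, cooperation can be sustained

Work:
For Grim Trigger:
Cooperate forever: 6/(1-δ)
Defect then punished: 11 + 4·δ/(1-δ)
Need: 6/(1-δ) ≥ 11 + 4·δ/(1-δ)
Solving: δ ≥ (T-R)/(T-P) = (11-6)/(11-4) = 0.7143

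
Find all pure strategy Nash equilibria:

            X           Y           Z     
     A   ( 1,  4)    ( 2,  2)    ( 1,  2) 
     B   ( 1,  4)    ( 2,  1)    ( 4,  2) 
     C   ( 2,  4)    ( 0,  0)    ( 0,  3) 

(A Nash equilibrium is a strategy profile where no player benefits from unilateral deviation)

Nash equilibrium: (C, X)

Work:
Best responses:
  P1 vs X: payoffs [1, 1, 2] → best response C (payoff 2)
  P1 vs Y: payoffs [2, 2, 0] → best response A/B (payoff 2)
  P1 vs Z: payoffs [1, 4, 0] → best response B (payoff 4)
  P2 vs A: payoffs [4, 2, 2] → best response X (payoff 4)
  P2 vs B: payoffs [4, 1, 2] → best response X (payoff 4)
  P2 vs C: payoffs [4, 0, 3] → best response X (payoff 4)
Mutual best responses: (C,X) → Nash equilibria.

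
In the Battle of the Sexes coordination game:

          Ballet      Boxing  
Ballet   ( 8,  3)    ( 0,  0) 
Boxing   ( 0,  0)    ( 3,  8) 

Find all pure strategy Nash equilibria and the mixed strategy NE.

Pure NE: (Ballet, Ballet) and (Boxing, Boxing); Mixed NE: p = 0.7273, q = 0.2727

Work:
Check pure NE:
(Ballet, Ballet): (8, 3) - no unilateral deviation beneficial
(Boxing, Boxing): (3, 8) - no unilateral deviation beneficial
Mixed NE: P1 plays Ballet with p = 0.7273, P2 plays Ballet with q = 0.2727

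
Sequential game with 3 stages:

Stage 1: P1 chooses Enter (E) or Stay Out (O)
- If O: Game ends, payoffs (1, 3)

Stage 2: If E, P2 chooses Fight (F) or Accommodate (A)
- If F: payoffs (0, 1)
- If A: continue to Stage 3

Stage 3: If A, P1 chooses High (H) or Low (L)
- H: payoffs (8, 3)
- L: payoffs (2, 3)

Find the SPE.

SPE: (E, A, H); Outcome (8, 3)

Work:
Stage 3: P1 chooses H (8 vs 2)
Stage 2: P2: F->1, A->3 (anticipating H). Choose A
Stage 1: P1: O->1, E->8 (anticipating A, H). Choose E
SPE path: E -> A -> H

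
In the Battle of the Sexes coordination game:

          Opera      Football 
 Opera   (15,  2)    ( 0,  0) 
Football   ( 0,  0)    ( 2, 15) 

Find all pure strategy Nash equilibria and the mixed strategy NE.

Pure NE: (Opera, Opera) and (Football, Football); Mixed NE: p = 0.8824, q = 0.1176

Work:
Check pure NE:
(Opera, Opera): (15, 2) - no unilateral deviation beneficial
(Football, Football): (2, 15) - no unilateral deviation beneficial
Mixed NE: P1 plays Opera with p = 0.8824, P2 plays Opera with q = 0.1176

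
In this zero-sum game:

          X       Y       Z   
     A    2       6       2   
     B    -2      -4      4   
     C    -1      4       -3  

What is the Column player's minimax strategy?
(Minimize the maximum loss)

Column should play X, value = 2

Work:
Column player minimizes Row's maximum payoff:
Column X: max payoff to Row = 2
Column Y: max payoff to Row = 6
Column Z: max payoff to Row = 4
Minimum is 2, achieved by column X.
Minimax strategy: X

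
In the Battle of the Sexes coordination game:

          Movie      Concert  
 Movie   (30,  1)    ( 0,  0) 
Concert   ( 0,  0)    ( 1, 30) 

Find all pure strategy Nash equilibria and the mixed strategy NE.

Pure NE: (Movie, Movie) and (Concert, Concert); Mixed NE: p = 0.9677, q = 0.0323

Work:
Check pure NE:
(Movie, Movie): (30, 1) - no unilateral deviation beneficial
(Concert, Concert): (1, 30) - no unilateral deviation beneficial
Mixed NE: P1 plays Movie with p = 0.9677, P2 plays Movie with q = 0.0323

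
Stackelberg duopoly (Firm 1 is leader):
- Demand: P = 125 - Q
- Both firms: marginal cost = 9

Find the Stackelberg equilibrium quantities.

q₁* (leader) = 58.0, q₂* (follower) = 29.0

Work:
Follower's reaction: q₂ = (a - c - q₁)/2
Leader substitutes: π₁ = q₁·(a - q₁ - (a-c-q₁)/2 - c)
FOC: q₁* = (125 - 9)/2 = 58.00
Then: q₂* = (125 - 9 - 58.0)/2 = 29.00
Leader has first-mover advantage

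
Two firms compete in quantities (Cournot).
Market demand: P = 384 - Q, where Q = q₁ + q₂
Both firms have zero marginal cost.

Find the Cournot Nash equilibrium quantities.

q₁* = q₂* = 128.0; P* = 128.0

Work:
Profit: π_i = P·q_i = (a - q_i - q_j)·q_i
FOC: ∂π_i/∂q_i = a - 2q_i - q_j = 0
Reaction function: q_i = (384 - q_j)/2
Symmetry: q* = 384/3 = 128.0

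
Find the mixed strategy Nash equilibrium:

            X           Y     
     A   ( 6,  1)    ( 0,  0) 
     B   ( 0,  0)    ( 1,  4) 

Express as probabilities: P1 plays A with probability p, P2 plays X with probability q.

p = 0.8, q = 0.1429

Work:
Find probabilities that make opponent indifferent:
P2 chooses q to make P1 indifferent between A and B
P1 chooses p to make P2 indifferent between X and Y
Mixed NE: P1 plays (A: 0.8, B: 0.2), P2 plays (X: 0.1429, Y: 0.8571)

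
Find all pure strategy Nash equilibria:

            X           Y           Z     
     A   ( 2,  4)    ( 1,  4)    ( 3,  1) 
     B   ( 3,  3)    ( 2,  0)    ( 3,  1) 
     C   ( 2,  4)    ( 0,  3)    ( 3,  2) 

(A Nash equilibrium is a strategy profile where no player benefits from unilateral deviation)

Nash equilibrium: (B, X)

Work:
Best responses:
  P1 vs X: payoffs [2, 3, 2] → best response B (payoff 3)
  P1 vs Y: payoffs [1, 2, 0] → best response B (payoff 2)
  P1 vs Z: payoffs [3, 3, 3] → best response A/B/C (payoff 3)
  P2 vs A: payoffs [4, 4, 1] → best response X/Y (payoff 4)
  P2 vs B: payoffs [3, 0, 1] → best response X (payoff 3)
  P2 vs C: payoffs [4, 3, 2] → best response X (payoff 4)
Mutual best responses: (B,X) → Nash equilibria.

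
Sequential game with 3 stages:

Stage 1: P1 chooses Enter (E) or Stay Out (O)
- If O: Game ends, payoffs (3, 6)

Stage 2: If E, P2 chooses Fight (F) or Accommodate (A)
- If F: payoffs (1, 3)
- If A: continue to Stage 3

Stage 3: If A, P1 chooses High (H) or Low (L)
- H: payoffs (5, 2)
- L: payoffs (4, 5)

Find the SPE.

SPE: (O, F, H); Outcome (3, 6)

Work:
Stage 3: P1 chooses H (5 vs 4)
Stage 2: P2: F->3, A->2 (anticipating H). Choose F
Stage 1: P1: O->3, E->1 (anticipating F, H). Choose O
SPE path: O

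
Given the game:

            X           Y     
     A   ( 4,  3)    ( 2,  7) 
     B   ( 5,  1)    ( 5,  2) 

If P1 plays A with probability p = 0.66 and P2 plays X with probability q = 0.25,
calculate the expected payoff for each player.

E[P1] = 3.35, E[P2] = 4.555

Work:
E[P1] = p·q·π₁(A,X) + p·(1-q)·π₁(A,Y) + (1-p)·q·π₁(B,X) + (1-p)·(1-q)·π₁(B,Y)
= 0.66·0.25·4 + 0.66·0.75·2 + 0.34·0.25·5 + 0.34·0.75·5
= 3.35

E[P2] = 4.555 (similar calculation)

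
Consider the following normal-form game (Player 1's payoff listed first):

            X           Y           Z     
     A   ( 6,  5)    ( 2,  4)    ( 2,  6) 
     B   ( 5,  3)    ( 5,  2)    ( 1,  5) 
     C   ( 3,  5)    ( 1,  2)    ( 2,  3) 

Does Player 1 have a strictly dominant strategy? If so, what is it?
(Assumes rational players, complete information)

No strictly dominant strategy exists for Player 1

Work:
A strategy strictly dominates another if it gives a strictly higher payoff against every opponent action. Compare each pair of P1's strategies column-by-column:
  A vs B: [6 vs 5, 2 vs 5, 2 vs 1] → A does not strictly dominate B (column Y: 2 ≤ 5)
  A vs C: [6 vs 3, 2 vs 1, 2 vs 2] → A does not strictly dominate C (column Z: 2 ≤ 2)
  B vs A: [5 vs 6, 5 vs 2, 1 vs 2] → B does not strictly dominate A (column X: 5 ≤ 6)
  B vs C: [5 vs 3, 5 vs 1, 1 vs 2] → B does not strictly dominate C (column Z: 1 ≤ 2)
  C vs A: [3 vs 6, 1 vs 2, 2 vs 2] → C does not strictly dominate A (column X: 3 ≤ 6)
  C vs B: [3 vs 5, 1 vs 5, 2 vs 1] → C does not strictly dominate B (column X: 3 ≤ 5)
No single strategy strictly dominates all others → no strictly dominant strategy.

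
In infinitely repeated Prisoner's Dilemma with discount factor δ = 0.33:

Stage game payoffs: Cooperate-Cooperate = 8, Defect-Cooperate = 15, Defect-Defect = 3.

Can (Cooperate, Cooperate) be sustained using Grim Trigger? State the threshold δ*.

δ* = 0.5833; since δ = 0.33 < 0.5833, cooperation cannot be sustained

Work:
For Grim Trigger:
Cooperate forever: 8/(1-δ)
Defect then punished: 15 + 3·δ/(1-δ)
Need: 8/(1-δ) ≥ 15 + 3·δ/(1-δ)
Solving: δ ≥ (T-R)/(T-P) = (15-8)/(15-3) = 0.5833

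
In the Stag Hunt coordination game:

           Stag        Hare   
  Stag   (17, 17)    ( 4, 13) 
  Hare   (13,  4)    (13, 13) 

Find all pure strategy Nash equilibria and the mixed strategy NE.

Pure NE: (Stag, Stag) and (Hare, Hare); Mixed NE: p = 0.6923, q = 0.6923

Work:
Check pure NE:
(Stag, Stag): (17, 17) - no unilateral deviation beneficial
(Hare, Hare): (13, 13) - no unilateral deviation beneficial
Mixed NE: P1 plays Stag with p = 0.6923, P2 plays Stag with q = 0.6923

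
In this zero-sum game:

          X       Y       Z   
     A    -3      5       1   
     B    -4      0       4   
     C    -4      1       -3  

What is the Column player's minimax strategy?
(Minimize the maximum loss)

Column should play X, value = -3

Work:
Column player minimizes Row's maximum payoff:
Column X: max payoff to Row = -3
Column Y: max payoff to Row = 5
Column Z: max payoff to Row = 4
Minimum is -3, achieved by column X.
Minimax strategy: X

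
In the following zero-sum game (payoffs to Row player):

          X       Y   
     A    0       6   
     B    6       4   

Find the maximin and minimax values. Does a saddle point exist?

Maximin = 4, Minimax = 6, Saddle: False

Work:
Row minimums: [0, 4] → maximin = 4
Column maximums: [6, 6] → minimax = 6
No saddle point (maximin ≠ minimax). Mixed strategy needed.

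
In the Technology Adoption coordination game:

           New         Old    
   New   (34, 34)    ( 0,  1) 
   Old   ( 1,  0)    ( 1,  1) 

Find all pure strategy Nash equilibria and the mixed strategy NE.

Pure NE: (New, New) and (Old, Old); Mixed NE: p = 0.0294, q = 0.0294

Work:
Check pure NE:
(New, New): (34, 34) - no unilateral deviation beneficial
(Old, Old): (1, 1) - no unilateral deviation beneficial
Mixed NE: P1 plays New with p = 0.0294, P2 plays New with q = 0.0294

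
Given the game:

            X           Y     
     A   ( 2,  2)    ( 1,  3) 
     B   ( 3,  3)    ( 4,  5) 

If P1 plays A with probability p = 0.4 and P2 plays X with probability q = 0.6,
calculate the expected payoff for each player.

E[P1] = 2.68, E[P2] = 3.24

Work:
E[P1] = p·q·π₁(A,X) + p·(1-q)·π₁(A,Y) + (1-p)·q·π₁(B,X) + (1-p)·(1-q)·π₁(B,Y)
= 0.4·0.6·2 + 0.4·0.4·1 + 0.6·0.6·3 + 0.6·0.4·4
= 2.68

E[P2] = 3.24 (similar calculation)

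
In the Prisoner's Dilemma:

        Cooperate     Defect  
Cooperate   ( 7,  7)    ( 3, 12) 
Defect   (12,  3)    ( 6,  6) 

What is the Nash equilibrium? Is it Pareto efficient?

(Defect, Defect) is NE; not Pareto efficient

Work:
Defect dominates Cooperate for both players:
If P2 cooperates: Defect (12) > Cooperate (7)
If P2 defects: Defect (6) > Cooperate (3)
NE: (Defect, Defect) with payoff (6, 6)
But (Cooperate, Cooperate) = (7, 7) Pareto dominates (6, 6)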